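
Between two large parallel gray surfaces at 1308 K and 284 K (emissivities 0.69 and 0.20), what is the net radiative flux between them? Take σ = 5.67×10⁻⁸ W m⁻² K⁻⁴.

For two large parallel gray plates, q = σ(T₁⁴ − T₂⁴) / (1/ε₁ + 1/ε₂ − 1).
1/ε₁ + 1/ε₂ − 1 = 1/0.69 + 1/0.20 − 1 = 5.449.
T₁⁴ − T₂⁴ = 2.93×10^12 − 6.51×10^9 = 2.92×10^12 K⁴.
q = 5.67×10⁻⁸ × 2.92×10^12 / 5.449 = 30400 W/m².

q ≈ 30400 W/m²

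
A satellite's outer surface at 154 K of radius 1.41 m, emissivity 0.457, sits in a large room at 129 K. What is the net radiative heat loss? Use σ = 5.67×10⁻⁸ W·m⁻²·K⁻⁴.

A = 4πr² = 4π × (1.41)² = 25.0 m².
Q = εσA(T⁴ − T_s⁴). T⁴ − T_s⁴ = (154)⁴ − (129)⁴ = 5.62×10^8 − 2.77×10^8 = 2.86×10^8 K⁴.
Q = 0.457 × 5.67×10⁻⁸ × 25.0 × 2.86×10^8 = 185 W.

Q ≈ 185 W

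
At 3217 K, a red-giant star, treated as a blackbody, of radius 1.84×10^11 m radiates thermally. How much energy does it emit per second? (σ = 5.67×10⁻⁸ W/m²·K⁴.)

P ≈ 2.58×10^30 W

A = 4πr² = 4π × (1.84×10^11)² = 4.25×10^23 m².
P = σAT⁴ = 5.67×10⁻⁸ × 4.25×10^23 × (3217)⁴ = 5.67×10⁻⁸ × 4.25×10^23 × 1.07×10^14.
P = 2.58×10^30 W.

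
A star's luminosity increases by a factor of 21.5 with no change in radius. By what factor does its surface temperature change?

factor ≈ 2.15

P ∝ T⁴ ⇒ T ∝ P^(1/4), so T scales by (21.5)^(1/4) = 2.15.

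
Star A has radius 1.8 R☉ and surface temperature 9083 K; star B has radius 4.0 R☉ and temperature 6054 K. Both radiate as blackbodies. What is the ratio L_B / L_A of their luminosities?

L_B/L_A ≈ 0.975

L = 4πR²σT⁴ ∝ R²T⁴, so L_B/L_A = (4.0/1.8)² × (6054/9083)⁴ = 4.94 × 0.197 = 0.975.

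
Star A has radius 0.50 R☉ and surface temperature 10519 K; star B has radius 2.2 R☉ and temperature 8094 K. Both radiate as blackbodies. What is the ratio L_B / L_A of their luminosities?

L_B/L_A ≈ 6.79

L = 4πR²σT⁴ ∝ R²T⁴, so L_B/L_A = (2.2/0.50)² × (8094/10519)⁴ = 19.4 × 0.351 = 6.79.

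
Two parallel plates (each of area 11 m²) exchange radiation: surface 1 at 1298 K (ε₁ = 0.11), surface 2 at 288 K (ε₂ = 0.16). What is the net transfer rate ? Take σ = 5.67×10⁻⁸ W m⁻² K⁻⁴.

For two large parallel gray plates, q = σ(T₁⁴ − T₂⁴) / (1/ε₁ + 1/ε₂ − 1).
1/ε₁ + 1/ε₂ − 1 = 1/0.11 + 1/0.16 − 1 = 14.34.
T₁⁴ − T₂⁴ = 2.84×10^12 − 6.88×10^9 = 2.83×10^12 K⁴.
q = 5.67×10⁻⁸ × 2.83×10^12 / 14.34 = 11200 W/m².
Q = q·A = 11200 × 11 = 1.23×10^5 W.

Q ≈ 1.23×10^5 W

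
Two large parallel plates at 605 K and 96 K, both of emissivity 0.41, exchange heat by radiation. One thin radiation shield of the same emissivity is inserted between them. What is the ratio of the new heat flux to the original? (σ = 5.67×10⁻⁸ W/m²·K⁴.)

ratio ≈ 0.500

With N identical shields there are N+1 = 2 gaps in series, each with the same radiative resistance, so the flux falls to 1/(N+1) of its unshielded value.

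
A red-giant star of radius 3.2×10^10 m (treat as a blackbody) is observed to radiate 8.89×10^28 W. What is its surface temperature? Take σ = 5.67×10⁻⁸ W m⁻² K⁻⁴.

A = 4πr² = 4π × (3.2×10^10)² = 1.29×10^22 m².
From P = σAT⁴, T = (P / σA)^(1/4) = (8.89×10^28 / (5.67×10⁻⁸ × 1.29×10^22))^(1/4).
T = (1.22×10^14)^(1/4) = 3320 K.

T ≈ 3320 K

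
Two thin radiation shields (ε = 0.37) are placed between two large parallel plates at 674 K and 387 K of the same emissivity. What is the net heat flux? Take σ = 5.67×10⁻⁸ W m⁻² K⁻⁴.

Each of the 3 gaps contributes resistance (2/ε − 1) = 2/0.37 − 1 = 4.405; total = 13.22.
q = σ(T₁⁴ − T₂⁴) / 13.22 = 5.67×10⁻⁸ × 1.84×10^11 / 13.22 = 789 W/m².

q ≈ 789 W/m²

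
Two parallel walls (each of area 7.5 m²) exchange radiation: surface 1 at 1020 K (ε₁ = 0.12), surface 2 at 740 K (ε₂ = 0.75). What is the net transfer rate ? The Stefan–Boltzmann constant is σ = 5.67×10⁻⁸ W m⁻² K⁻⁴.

For two large parallel gray plates, q = σ(T₁⁴ − T₂⁴) / (1/ε₁ + 1/ε₂ − 1).
1/ε₁ + 1/ε₂ − 1 = 1/0.12 + 1/0.75 − 1 = 8.667.
T₁⁴ − T₂⁴ = 1.08×10^12 − 3.00×10^11 = 7.83×10^11 K⁴.
q = 5.67×10⁻⁸ × 7.83×10^11 / 8.667 = 5120 W/m².
Q = q·A = 5120 × 7.5 = 38400 W.

Q ≈ 38400 W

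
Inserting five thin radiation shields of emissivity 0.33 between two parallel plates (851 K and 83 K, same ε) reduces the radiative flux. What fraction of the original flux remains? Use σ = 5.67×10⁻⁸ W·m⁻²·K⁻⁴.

ratio ≈ 0.167

With N identical shields there are N+1 = 6 gaps in series, each with the same radiative resistance, so the flux falls to 1/(N+1) of its unshielded value.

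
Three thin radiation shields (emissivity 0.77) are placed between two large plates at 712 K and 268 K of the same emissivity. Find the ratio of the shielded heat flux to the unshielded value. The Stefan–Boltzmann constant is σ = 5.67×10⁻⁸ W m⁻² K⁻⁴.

ratio ≈ 0.250

With N identical shields there are N+1 = 4 gaps in series, each with the same radiative resistance, so the flux falls to 1/(N+1) of its unshielded value.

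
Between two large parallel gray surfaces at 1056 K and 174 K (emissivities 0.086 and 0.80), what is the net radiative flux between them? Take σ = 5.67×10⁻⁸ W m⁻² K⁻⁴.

q ≈ 5930 W/m²

For two large parallel gray plates, q = σ(T₁⁴ − T₂⁴) / (1/ε₁ + 1/ε₂ − 1).
1/ε₁ + 1/ε₂ − 1 = 1/0.086 + 1/0.80 − 1 = 11.88.
T₁⁴ − T₂⁴ = 1.24×10^12 − 9.17×10^8 = 1.24×10^12 K⁴.
q = 5.67×10⁻⁸ × 1.24×10^12 / 11.88 = 5930 W/m².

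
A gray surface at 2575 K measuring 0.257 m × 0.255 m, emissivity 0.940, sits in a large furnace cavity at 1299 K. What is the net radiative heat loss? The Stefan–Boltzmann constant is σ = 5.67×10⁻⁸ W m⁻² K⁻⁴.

Q ≈ 1.44×10^5 W

A = 0.257 × 0.255 = 0.0655 m².
Q = εσA(T⁴ − T_s⁴). T⁴ − T_s⁴ = (2575)⁴ − (1299)⁴ = 4.40×10^13 − 2.85×10^12 = 4.11×10^13 K⁴.
Q = 0.940 × 5.67×10⁻⁸ × 0.0655 × 4.11×10^13 = 1.44×10^5 W.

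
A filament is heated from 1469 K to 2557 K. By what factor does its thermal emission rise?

ratio ≈ 9.18

P ∝ T⁴, so the ratio is (2557/1469)⁴ = (1.741)⁴ = 9.18.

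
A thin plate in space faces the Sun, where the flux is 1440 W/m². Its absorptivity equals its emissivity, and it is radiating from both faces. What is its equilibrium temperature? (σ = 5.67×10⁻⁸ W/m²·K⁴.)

Absorbed flux αS = emitted flux 2εσT⁴ per unit area; with α = ε this gives T = (S/2σ)^(1/4).
T = (1440 / (2 × 5.67×10⁻⁸))^(1/4) = (1.27×10^10)^(1/4).
T = 336 K.

T ≈ 336 K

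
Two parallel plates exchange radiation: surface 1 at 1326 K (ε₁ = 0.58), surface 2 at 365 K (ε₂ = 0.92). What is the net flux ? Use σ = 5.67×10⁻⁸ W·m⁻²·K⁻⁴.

For two large parallel gray plates, q = σ(T₁⁴ − T₂⁴) / (1/ε₁ + 1/ε₂ − 1).
1/ε₁ + 1/ε₂ − 1 = 1/0.58 + 1/0.92 − 1 = 1.811.
T₁⁴ − T₂⁴ = 3.09×10^12 − 1.77×10^10 = 3.07×10^12 K⁴.
q = 5.67×10⁻⁸ × 3.07×10^12 / 1.811 = 96200 W/m².

q ≈ 96200 W/m²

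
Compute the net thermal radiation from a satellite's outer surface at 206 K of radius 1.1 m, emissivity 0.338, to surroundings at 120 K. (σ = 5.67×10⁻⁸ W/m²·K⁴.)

Q ≈ 464 W

A = 4πr² = 4π × (1.1)² = 15.2 m².
Q = εσA(T⁴ − T_s⁴). T⁴ − T_s⁴ = (206)⁴ − (120)⁴ = 1.80×10^9 − 2.07×10^8 = 1.59×10^9 K⁴.
Q = 0.338 × 5.67×10⁻⁸ × 15.2 × 1.59×10^9 = 464 W.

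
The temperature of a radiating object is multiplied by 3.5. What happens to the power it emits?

factor ≈ 150

P ∝ T⁴, so the power scales as (3.5)⁴ = 150.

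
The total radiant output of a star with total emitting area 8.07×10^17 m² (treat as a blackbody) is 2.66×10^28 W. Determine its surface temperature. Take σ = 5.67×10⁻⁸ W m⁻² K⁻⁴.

From P = σAT⁴, T = (P / σA)^(1/4) = (2.66×10^28 / (5.67×10⁻⁸ × 8.07×10^17))^(1/4).
T = (5.81×10^17)^(1/4) = 27600 K.

T ≈ 27600 K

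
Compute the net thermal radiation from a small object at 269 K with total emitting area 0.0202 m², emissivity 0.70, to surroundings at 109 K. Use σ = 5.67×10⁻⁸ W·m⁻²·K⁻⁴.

Q = εσA(T⁴ − T_s⁴). T⁴ − T_s⁴ = (269)⁴ − (109)⁴ = 5.24×10^9 − 1.41×10^8 = 5.09×10^9 K⁴.
Q = 0.70 × 5.67×10⁻⁸ × 0.0202 × 5.09×10^9 = 4.08 W.

Q ≈ 4.08 W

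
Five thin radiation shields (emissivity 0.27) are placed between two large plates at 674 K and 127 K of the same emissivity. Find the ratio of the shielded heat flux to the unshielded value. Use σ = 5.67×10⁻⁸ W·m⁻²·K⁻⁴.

ratio ≈ 0.167

With N identical shields there are N+1 = 6 gaps in series, each with the same radiative resistance, so the flux falls to 1/(N+1) of its unshielded value.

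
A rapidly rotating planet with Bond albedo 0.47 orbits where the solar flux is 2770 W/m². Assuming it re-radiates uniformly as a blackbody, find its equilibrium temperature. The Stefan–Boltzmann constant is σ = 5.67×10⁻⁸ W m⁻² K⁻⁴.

Power absorbed = (1−a)S·πR²; power emitted = 4πR²σT⁴. Equating and cancelling πR²:
T = ((1−a)S / 4σ)^(1/4) = (1470 / (4 × 5.67×10⁻⁸))^(1/4) = (6.47×10^9)^(1/4).
T = 284 K.

T ≈ 284 K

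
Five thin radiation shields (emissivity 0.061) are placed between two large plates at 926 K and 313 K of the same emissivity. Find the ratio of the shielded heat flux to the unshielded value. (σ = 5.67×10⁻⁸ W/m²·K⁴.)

With N identical shields there are N+1 = 6 gaps in series, each with the same radiative resistance, so the flux falls to 1/(N+1) of its unshielded value.

ratio ≈ 0.167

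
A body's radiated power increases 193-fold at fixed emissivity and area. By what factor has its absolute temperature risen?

P ∝ T⁴ ⇒ T ∝ P^(1/4), so T scales by (193)^(1/4) = 3.73.

factor ≈ 3.73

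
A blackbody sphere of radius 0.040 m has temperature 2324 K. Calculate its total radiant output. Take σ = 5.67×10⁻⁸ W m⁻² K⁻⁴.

A = 4πr² = 4π × (0.040)² = 0.0201 m².
P = σAT⁴ = 5.67×10⁻⁸ × 0.0201 × (2324)⁴ = 5.67×10⁻⁸ × 0.0201 × 2.92×10^13.
P = 33300 W.

P ≈ 33300 W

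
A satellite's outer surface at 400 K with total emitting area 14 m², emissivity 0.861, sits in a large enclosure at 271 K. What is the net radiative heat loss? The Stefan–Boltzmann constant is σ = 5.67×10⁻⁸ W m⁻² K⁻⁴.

Q ≈ 13800 W

Q = εσA(T⁴ − T_s⁴). T⁴ − T_s⁴ = (400)⁴ − (271)⁴ = 2.56×10^10 − 5.39×10^9 = 2.02×10^10 K⁴.
Q = 0.861 × 5.67×10⁻⁸ × 14.0 × 2.02×10^10 = 13800 W.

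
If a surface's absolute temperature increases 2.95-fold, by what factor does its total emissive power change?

P ∝ T⁴, so the power scales as (2.95)⁴ = 75.7.

factor ≈ 75.7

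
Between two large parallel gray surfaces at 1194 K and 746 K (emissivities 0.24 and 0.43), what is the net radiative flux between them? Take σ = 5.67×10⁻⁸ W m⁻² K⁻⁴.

For two large parallel gray plates, q = σ(T₁⁴ − T₂⁴) / (1/ε₁ + 1/ε₂ − 1).
1/ε₁ + 1/ε₂ − 1 = 1/0.24 + 1/0.43 − 1 = 5.492.
T₁⁴ − T₂⁴ = 2.03×10^12 − 3.10×10^11 = 1.72×10^12 K⁴.
q = 5.67×10⁻⁸ × 1.72×10^12 / 5.492 = 17800 W/m².

q ≈ 17800 W/m²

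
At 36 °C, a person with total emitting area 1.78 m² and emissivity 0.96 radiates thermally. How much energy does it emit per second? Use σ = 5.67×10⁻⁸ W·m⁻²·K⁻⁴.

36 °C = 309 K.
Stefan–Boltzmann: P = εσAT⁴ = 0.96 × 5.67×10⁻⁸ × 1.78 × (309)⁴ = 0.96 × 5.67×10⁻⁸ × 1.78 × 9.12×10^9.
P = 883 W.

P ≈ 883 W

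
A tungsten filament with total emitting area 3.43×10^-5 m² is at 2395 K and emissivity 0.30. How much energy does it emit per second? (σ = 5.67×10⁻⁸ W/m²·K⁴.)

P = εσAT⁴ = 0.30 × 5.67×10⁻⁸ × 3.43×10^-5 × (2395)⁴ = 0.30 × 5.67×10⁻⁸ × 3.43×10^-5 × 3.29×10^13.
P = 19.2 W.

P ≈ 19.2 W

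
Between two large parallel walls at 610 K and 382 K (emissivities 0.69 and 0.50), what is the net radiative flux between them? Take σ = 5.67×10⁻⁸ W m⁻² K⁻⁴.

q ≈ 2710 W/m²

For two large parallel gray plates, q = σ(T₁⁴ − T₂⁴) / (1/ε₁ + 1/ε₂ − 1).
1/ε₁ + 1/ε₂ − 1 = 1/0.69 + 1/0.50 − 1 = 2.449.
T₁⁴ − T₂⁴ = 1.38×10^11 − 2.13×10^10 = 1.17×10^11 K⁴.
q = 5.67×10⁻⁸ × 1.17×10^11 / 2.449 = 2710 W/m².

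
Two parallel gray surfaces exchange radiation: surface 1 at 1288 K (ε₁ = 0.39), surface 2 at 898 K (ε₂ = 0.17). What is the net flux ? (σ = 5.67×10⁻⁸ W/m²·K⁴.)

q ≈ 16000 W/m²

For two large parallel gray plates, q = σ(T₁⁴ − T₂⁴) / (1/ε₁ + 1/ε₂ − 1).
1/ε₁ + 1/ε₂ − 1 = 1/0.39 + 1/0.17 − 1 = 7.446.
T₁⁴ − T₂⁴ = 2.75×10^12 − 6.50×10^11 = 2.10×10^12 K⁴.
q = 5.67×10⁻⁸ × 2.10×10^12 / 7.446 = 16000 W/m².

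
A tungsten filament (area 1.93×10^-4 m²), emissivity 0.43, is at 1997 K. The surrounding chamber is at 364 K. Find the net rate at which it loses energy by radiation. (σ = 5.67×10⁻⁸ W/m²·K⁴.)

Q = εσA(T⁴ − T_s⁴). T⁴ − T_s⁴ = (1997)⁴ − (364)⁴ = 1.59×10^13 − 1.76×10^10 = 1.59×10^13 K⁴.
Q = 0.43 × 5.67×10⁻⁸ × 1.93×10^-4 × 1.59×10^13 = 74.8 W.

Q ≈ 74.8 W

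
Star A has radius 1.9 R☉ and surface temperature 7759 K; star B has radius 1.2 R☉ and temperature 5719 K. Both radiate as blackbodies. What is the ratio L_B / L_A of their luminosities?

L_B/L_A ≈ 0.118

L = 4πR²σT⁴ ∝ R²T⁴, so L_B/L_A = (1.2/1.9)² × (5719/7759)⁴ = 0.399 × 0.295 = 0.118.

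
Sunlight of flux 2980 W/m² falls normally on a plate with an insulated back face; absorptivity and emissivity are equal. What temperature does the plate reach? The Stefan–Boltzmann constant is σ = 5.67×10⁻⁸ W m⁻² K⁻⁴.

Absorbed flux αS = emitted flux εσT⁴ (one radiating face); with α = ε, T = (S/σ)^(1/4).
T = (2980 / 5.67×10⁻⁸)^(1/4) = (5.26×10^10)^(1/4).
T = 479 K.

T ≈ 479 K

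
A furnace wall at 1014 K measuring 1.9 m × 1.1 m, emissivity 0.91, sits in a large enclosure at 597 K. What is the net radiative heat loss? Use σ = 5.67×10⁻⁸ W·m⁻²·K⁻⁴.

A = 1.9 × 1.1 = 2.09 m².
Q = εσA(T⁴ − T_s⁴). T⁴ − T_s⁴ = (1014)⁴ − (597)⁴ = 1.06×10^12 − 1.27×10^11 = 9.30×10^11 K⁴.
Q = 0.91 × 5.67×10⁻⁸ × 2.09 × 9.30×10^11 = 1.00×10^5 W.

Q ≈ 1.00×10^5 W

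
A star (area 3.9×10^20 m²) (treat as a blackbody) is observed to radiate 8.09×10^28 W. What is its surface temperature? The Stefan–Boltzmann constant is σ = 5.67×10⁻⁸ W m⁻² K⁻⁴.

From P = σAT⁴, T = (P / σA)^(1/4) = (8.09×10^28 / (5.67×10⁻⁸ × 3.90×10^20))^(1/4).
T = (3.66×10^15)^(1/4) = 7780 K.

T ≈ 7780 K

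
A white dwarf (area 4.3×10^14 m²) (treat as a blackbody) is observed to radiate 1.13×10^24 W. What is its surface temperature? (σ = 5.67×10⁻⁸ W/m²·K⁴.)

T ≈ 14700 K

From P = σAT⁴, T = (P / σA)^(1/4) = (1.13×10^24 / (5.67×10⁻⁸ × 4.30×10^14))^(1/4).
T = (4.63×10^16)^(1/4) = 14700 K.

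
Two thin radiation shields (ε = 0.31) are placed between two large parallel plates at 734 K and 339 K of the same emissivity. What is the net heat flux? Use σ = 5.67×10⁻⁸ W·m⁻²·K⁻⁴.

Each of the 3 gaps contributes resistance (2/ε − 1) = 2/0.31 − 1 = 5.452; total = 16.35.
q = σ(T₁⁴ − T₂⁴) / 16.35 = 5.67×10⁻⁸ × 2.77×10^11 / 16.35 = 960 W/m².

q ≈ 960 W/m²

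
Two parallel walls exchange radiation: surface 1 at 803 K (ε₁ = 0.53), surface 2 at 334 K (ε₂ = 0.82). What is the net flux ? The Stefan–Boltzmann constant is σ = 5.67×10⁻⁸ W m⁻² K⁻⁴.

q ≈ 10900 W/m²

For two large parallel gray plates, q = σ(T₁⁴ − T₂⁴) / (1/ε₁ + 1/ε₂ − 1).
1/ε₁ + 1/ε₂ − 1 = 1/0.53 + 1/0.82 − 1 = 2.106.
T₁⁴ − T₂⁴ = 4.16×10^11 − 1.24×10^10 = 4.03×10^11 K⁴.
q = 5.67×10⁻⁸ × 4.03×10^11 / 2.106 = 10900 W/m².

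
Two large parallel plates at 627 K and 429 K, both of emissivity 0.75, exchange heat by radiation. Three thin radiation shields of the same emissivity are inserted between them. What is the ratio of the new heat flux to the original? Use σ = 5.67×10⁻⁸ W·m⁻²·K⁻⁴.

With N identical shields there are N+1 = 4 gaps in series, each with the same radiative resistance, so the flux falls to 1/(N+1) of its unshielded value.

ratio ≈ 0.250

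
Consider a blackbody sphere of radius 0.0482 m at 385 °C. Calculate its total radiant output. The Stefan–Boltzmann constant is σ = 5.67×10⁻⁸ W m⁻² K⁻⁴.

P ≈ 310 W

A = 4πr² = 4π × (0.0482)² = 0.0292 m².
385 °C = 658 K.
P = σAT⁴ = 5.67×10⁻⁸ × 0.0292 × (658)⁴ = 5.67×10⁻⁸ × 0.0292 × 1.87×10^11.
P = 310 W.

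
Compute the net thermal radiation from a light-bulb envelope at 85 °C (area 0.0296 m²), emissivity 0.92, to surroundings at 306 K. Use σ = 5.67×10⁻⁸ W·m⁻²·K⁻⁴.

Convert: 85 °C = 358 K.
Q = εσA(T⁴ − T_s⁴). T⁴ − T_s⁴ = (358)⁴ − (306)⁴ = 1.64×10^10 − 8.77×10^9 = 7.66×10^9 K⁴.
Q = 0.92 × 5.67×10⁻⁸ × 0.0296 × 7.66×10^9 = 11.8 W.

Q ≈ 11.8 W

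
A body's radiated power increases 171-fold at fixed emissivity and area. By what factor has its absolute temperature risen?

P ∝ T⁴ ⇒ T ∝ P^(1/4), so T scales by (171)^(1/4) = 3.62.

factor ≈ 3.62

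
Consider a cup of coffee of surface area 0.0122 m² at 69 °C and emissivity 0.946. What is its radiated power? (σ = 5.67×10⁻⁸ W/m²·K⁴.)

P ≈ 8.95 W

69 °C = 342 K.
P = εσAT⁴ = 0.946 × 5.67×10⁻⁸ × 0.0122 × (342)⁴ = 0.946 × 5.67×10⁻⁸ × 0.0122 × 1.37×10^10.
P = 8.95 W.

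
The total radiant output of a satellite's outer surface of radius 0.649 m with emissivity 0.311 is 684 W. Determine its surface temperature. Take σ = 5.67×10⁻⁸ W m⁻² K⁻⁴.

T ≈ 293 K

A = 4πr² = 4π × (0.649)² = 5.29 m².
From P = εσAT⁴, T = (P / εσA)^(1/4) = (684 / (0.311 × 5.67×10⁻⁸ × 5.29))^(1/4).
T = (7.33×10^9)^(1/4) = 293 K.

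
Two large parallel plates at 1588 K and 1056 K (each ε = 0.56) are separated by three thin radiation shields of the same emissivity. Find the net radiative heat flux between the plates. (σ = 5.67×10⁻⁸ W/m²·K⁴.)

q ≈ 28200 W/m²

Each of the 4 gaps contributes resistance (2/ε − 1) = 2/0.56 − 1 = 2.571; total = 10.29.
q = σ(T₁⁴ − T₂⁴) / 10.29 = 5.67×10⁻⁸ × 5.12×10^12 / 10.29 = 28200 W/m².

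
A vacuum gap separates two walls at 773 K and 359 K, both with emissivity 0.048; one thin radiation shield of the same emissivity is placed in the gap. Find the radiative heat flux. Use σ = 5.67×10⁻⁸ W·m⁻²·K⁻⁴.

Each of the 2 gaps contributes resistance (2/ε − 1) = 2/0.048 − 1 = 40.67; total = 81.33.
q = σ(T₁⁴ − T₂⁴) / 81.33 = 5.67×10⁻⁸ × 3.40×10^11 / 81.33 = 237 W/m².

q ≈ 237 W/m²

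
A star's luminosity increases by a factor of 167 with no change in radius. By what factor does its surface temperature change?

factor ≈ 3.59

P ∝ T⁴ ⇒ T ∝ P^(1/4), so T scales by (167)^(1/4) = 3.59.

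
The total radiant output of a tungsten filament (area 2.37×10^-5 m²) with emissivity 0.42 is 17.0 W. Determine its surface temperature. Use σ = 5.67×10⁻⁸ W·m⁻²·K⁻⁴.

From P = εσAT⁴, T = (P / εσA)^(1/4) = (17.0 / (0.42 × 5.67×10⁻⁸ × 2.37×10^-5))^(1/4).
T = (3.01×10^13)^(1/4) = 2340 K.

T ≈ 2340 K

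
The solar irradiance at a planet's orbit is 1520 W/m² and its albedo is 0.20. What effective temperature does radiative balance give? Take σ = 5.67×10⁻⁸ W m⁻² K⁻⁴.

Power absorbed = (1−a)S·πR²; power emitted = 4πR²σT⁴. Equating and cancelling πR²:
T = ((1−a)S / 4σ)^(1/4) = (1220 / (4 × 5.67×10⁻⁸))^(1/4) = (5.36×10^9)^(1/4).
T = 271 K.

T ≈ 271 K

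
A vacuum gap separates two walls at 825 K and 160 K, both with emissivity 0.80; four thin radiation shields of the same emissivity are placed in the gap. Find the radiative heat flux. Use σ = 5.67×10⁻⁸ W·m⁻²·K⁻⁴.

q ≈ 3500 W/m²

Each of the 5 gaps contributes resistance (2/ε − 1) = 2/0.80 − 1 = 1.500; total = 7.500.
q = σ(T₁⁴ − T₂⁴) / 7.500 = 5.67×10⁻⁸ × 4.63×10^11 / 7.500 = 3500 W/m².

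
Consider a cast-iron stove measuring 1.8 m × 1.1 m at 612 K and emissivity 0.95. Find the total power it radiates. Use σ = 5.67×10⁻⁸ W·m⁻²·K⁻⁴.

A = 1.8 × 1.1 = 1.98 m².
P = εσAT⁴ = 0.95 × 5.67×10⁻⁸ × 1.98 × (612)⁴ = 0.95 × 5.67×10⁻⁸ × 1.98 × 1.40×10^11.
P = 15000 W.

P ≈ 15000 W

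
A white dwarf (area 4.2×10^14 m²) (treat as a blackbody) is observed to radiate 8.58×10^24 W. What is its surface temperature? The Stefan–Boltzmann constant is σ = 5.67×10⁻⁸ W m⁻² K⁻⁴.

From P = σAT⁴, T = (P / σA)^(1/4) = (8.58×10^24 / (5.67×10⁻⁸ × 4.20×10^14))^(1/4).
T = (3.60×10^17)^(1/4) = 24500 K.

T ≈ 24500 K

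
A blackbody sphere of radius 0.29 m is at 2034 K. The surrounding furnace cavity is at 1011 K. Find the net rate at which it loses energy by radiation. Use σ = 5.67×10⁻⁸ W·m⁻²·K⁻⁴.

Q ≈ 9.63×10^5 W

A = 4πr² = 4π × (0.29)² = 1.06 m².
Q = σA(T⁴ − T_s⁴). T⁴ − T_s⁴ = (2034)⁴ − (1011)⁴ = 1.71×10^13 − 1.04×10^12 = 1.61×10^13 K⁴.
Q = 5.67×10⁻⁸ × 1.06 × 1.61×10^13 = 9.63×10^5 W.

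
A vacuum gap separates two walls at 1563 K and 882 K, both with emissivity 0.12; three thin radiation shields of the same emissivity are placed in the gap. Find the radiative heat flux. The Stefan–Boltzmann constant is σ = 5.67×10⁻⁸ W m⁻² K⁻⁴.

q ≈ 4850 W/m²

Each of the 4 gaps contributes resistance (2/ε − 1) = 2/0.12 − 1 = 15.67; total = 62.67.
q = σ(T₁⁴ − T₂⁴) / 62.67 = 5.67×10⁻⁸ × 5.36×10^12 / 62.67 = 4850 W/m².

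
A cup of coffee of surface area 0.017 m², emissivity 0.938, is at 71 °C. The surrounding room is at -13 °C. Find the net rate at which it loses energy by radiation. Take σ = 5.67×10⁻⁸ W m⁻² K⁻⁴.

Convert: 71 °C = 344 K; -13 °C = 260 K.
Q = εσA(T⁴ − T_s⁴). T⁴ − T_s⁴ = (344)⁴ − (260)⁴ = 1.40×10^10 − 4.57×10^9 = 9.43×10^9 K⁴.
Q = 0.938 × 5.67×10⁻⁸ × 0.0170 × 9.43×10^9 = 8.53 W.

Q ≈ 8.53 W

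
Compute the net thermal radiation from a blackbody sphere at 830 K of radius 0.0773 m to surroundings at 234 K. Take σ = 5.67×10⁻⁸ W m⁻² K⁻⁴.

A = 4πr² = 4π × (0.0773)² = 0.0751 m².
Q = σA(T⁴ − T_s⁴). T⁴ − T_s⁴ = (830)⁴ − (234)⁴ = 4.75×10^11 − 3.00×10^9 = 4.72×10^11 K⁴.
Q = 5.67×10⁻⁸ × 0.0751 × 4.72×10^11 = 2010 W.

Q ≈ 2010 W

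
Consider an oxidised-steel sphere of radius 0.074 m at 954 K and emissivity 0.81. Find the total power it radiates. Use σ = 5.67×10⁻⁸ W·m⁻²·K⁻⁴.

P ≈ 2620 W

A = 4πr² = 4π × (0.074)² = 0.0688 m².
P = εσAT⁴ = 0.81 × 5.67×10⁻⁸ × 0.0688 × (954)⁴ = 0.81 × 5.67×10⁻⁸ × 0.0688 × 8.28×10^11.
P = 2620 W.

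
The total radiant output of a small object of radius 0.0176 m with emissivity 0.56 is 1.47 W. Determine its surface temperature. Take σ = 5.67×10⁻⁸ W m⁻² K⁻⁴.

A = 4πr² = 4π × (0.0176)² = 3.89×10^-3 m².
From P = εσAT⁴, T = (P / εσA)^(1/4) = (1.47 / (0.56 × 5.67×10⁻⁸ × 3.89×10^-3))^(1/4).
T = (1.19×10^10)^(1/4) = 330 K.

T ≈ 330 K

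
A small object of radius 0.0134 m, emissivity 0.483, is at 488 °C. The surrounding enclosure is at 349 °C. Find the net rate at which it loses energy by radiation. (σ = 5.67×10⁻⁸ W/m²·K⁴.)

Q ≈ 11.5 W

A = 4πr² = 4π × (0.0134)² = 2.26×10^-3 m².
Convert: 488 °C = 761 K; 349 °C = 622 K.
Q = εσA(T⁴ − T_s⁴). T⁴ − T_s⁴ = (761)⁴ − (622)⁴ = 3.35×10^11 − 1.50×10^11 = 1.86×10^11 K⁴.
Q = 0.483 × 5.67×10⁻⁸ × 2.26×10^-3 × 1.86×10^11 = 11.5 W.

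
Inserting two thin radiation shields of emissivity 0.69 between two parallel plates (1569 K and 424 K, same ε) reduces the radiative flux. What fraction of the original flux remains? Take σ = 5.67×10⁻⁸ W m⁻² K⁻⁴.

ratio ≈ 0.333

With N identical shields there are N+1 = 3 gaps in series, each with the same radiative resistance, so the flux falls to 1/(N+1) of its unshielded value.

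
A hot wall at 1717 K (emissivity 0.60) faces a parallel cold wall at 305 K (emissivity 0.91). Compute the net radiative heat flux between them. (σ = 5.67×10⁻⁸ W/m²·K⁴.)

q ≈ 2.79×10^5 W/m²

For two large parallel gray plates, q = σ(T₁⁴ − T₂⁴) / (1/ε₁ + 1/ε₂ − 1).
1/ε₁ + 1/ε₂ − 1 = 1/0.60 + 1/0.91 − 1 = 1.766.
T₁⁴ − T₂⁴ = 8.69×10^12 − 8.65×10^9 = 8.68×10^12 K⁴.
q = 5.67×10⁻⁸ × 8.68×10^12 / 1.766 = 2.79×10^5 W/m².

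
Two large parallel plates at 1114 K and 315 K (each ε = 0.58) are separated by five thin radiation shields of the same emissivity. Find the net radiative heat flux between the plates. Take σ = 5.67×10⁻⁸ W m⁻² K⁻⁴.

q ≈ 5910 W/m²

Each of the 6 gaps contributes resistance (2/ε − 1) = 2/0.58 − 1 = 2.448; total = 14.69.
q = σ(T₁⁴ − T₂⁴) / 14.69 = 5.67×10⁻⁸ × 1.53×10^12 / 14.69 = 5910 W/m².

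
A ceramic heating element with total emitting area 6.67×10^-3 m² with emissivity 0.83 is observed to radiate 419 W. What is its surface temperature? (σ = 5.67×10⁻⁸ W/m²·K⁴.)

T ≈ 1070 K

From P = εσAT⁴, T = (P / εσA)^(1/4) = (419 / (0.83 × 5.67×10⁻⁸ × 6.67×10^-3))^(1/4).
T = (1.33×10^12)^(1/4) = 1070 K.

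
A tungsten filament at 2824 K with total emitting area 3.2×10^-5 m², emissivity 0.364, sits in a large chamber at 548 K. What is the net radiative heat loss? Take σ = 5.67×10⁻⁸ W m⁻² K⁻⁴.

Q = εσA(T⁴ − T_s⁴). T⁴ − T_s⁴ = (2824)⁴ − (548)⁴ = 6.36×10^13 − 9.02×10^10 = 6.35×10^13 K⁴.
Q = 0.364 × 5.67×10⁻⁸ × 3.20×10^-5 × 6.35×10^13 = 41.9 W.

Q ≈ 41.9 W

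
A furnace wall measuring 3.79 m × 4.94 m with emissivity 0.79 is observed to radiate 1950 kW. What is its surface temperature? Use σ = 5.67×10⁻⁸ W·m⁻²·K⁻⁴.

T ≈ 1230 K

A = 3.79 × 4.94 = 18.7 m².
From P = εσAT⁴, T = (P / εσA)^(1/4) = (1.95×10^6 / (0.79 × 5.67×10⁻⁸ × 18.7))^(1/4).
T = (2.33×10^12)^(1/4) = 1230 K.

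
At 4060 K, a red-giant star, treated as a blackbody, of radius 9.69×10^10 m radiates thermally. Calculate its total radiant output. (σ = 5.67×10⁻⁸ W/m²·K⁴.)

A = 4πr² = 4π × (9.69×10^10)² = 1.18×10^23 m².
P = σAT⁴ = 5.67×10⁻⁸ × 1.18×10^23 × (4060)⁴ = 5.67×10⁻⁸ × 1.18×10^23 × 2.72×10^14.
P = 1.82×10^30 W.

P ≈ 1.82×10^30 W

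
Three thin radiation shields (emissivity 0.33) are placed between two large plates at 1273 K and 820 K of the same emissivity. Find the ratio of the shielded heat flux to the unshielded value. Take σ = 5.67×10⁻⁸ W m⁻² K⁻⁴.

With N identical shields there are N+1 = 4 gaps in series, each with the same radiative resistance, so the flux falls to 1/(N+1) of its unshielded value.

ratio ≈ 0.250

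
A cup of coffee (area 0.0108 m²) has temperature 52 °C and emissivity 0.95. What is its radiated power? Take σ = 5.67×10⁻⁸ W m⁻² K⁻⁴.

P ≈ 6.49 W

52 °C = 325 K.
P = εσAT⁴ = 0.95 × 5.67×10⁻⁸ × 0.0108 × (325)⁴ = 0.95 × 5.67×10⁻⁸ × 0.0108 × 1.12×10^10.
P = 6.49 W.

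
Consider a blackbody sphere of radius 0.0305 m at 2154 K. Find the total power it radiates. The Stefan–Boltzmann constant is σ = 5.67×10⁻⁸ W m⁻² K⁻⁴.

P ≈ 14300 W

A = 4πr² = 4π × (0.0305)² = 0.0117 m².
P = σAT⁴ = 5.67×10⁻⁸ × 0.0117 × (2154)⁴ = 5.67×10⁻⁸ × 0.0117 × 2.15×10^13.
P = 14300 W.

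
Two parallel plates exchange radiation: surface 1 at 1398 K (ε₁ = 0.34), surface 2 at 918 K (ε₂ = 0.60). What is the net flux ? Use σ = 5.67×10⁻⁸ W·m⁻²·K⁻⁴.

q ≈ 48900 W/m²

For two large parallel gray plates, q = σ(T₁⁴ − T₂⁴) / (1/ε₁ + 1/ε₂ − 1).
1/ε₁ + 1/ε₂ − 1 = 1/0.34 + 1/0.60 − 1 = 3.608.
T₁⁴ − T₂⁴ = 3.82×10^12 − 7.10×10^11 = 3.11×10^12 K⁴.
q = 5.67×10⁻⁸ × 3.11×10^12 / 3.608 = 48900 W/m².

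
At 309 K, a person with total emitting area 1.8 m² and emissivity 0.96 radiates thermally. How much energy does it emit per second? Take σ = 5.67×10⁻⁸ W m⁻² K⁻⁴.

P ≈ 893 W

Stefan–Boltzmann: P = εσAT⁴ = 0.96 × 5.67×10⁻⁸ × 1.80 × (309)⁴ = 0.96 × 5.67×10⁻⁸ × 1.80 × 9.12×10^9.
P = 893 W.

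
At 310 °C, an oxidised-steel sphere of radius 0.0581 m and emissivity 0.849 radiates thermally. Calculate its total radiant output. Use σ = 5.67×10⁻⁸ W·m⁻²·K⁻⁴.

P ≈ 236 W

A = 4πr² = 4π × (0.0581)² = 0.0424 m².
310 °C = 583 K.
Stefan–Boltzmann: P = εσAT⁴ = 0.849 × 5.67×10⁻⁸ × 0.0424 × (583)⁴ = 0.849 × 5.67×10⁻⁸ × 0.0424 × 1.16×10^11.
P = 236 W.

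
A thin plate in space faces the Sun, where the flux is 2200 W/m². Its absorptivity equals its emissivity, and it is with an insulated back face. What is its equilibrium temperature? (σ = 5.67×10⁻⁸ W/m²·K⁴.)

T ≈ 444 K

Absorbed flux αS = emitted flux εσT⁴ (one radiating face); with α = ε, T = (S/σ)^(1/4).
T = (2200 / 5.67×10⁻⁸)^(1/4) = (3.88×10^10)^(1/4).
T = 444 K.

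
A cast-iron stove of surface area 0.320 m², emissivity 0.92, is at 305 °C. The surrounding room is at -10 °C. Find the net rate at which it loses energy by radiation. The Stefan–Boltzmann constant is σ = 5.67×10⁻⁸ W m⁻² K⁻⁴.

Q ≈ 1780 W

Convert: 305 °C = 578 K; -10 °C = 263 K.
Q = εσA(T⁴ − T_s⁴). T⁴ − T_s⁴ = (578)⁴ − (263)⁴ = 1.12×10^11 − 4.78×10^9 = 1.07×10^11 K⁴.
Q = 0.92 × 5.67×10⁻⁸ × 0.320 × 1.07×10^11 = 1780 W.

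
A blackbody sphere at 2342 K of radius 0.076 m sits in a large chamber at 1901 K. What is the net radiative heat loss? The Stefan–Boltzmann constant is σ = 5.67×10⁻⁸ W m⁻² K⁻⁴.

Q ≈ 70100 W

A = 4πr² = 4π × (0.076)² = 0.0726 m².
Q = σA(T⁴ − T_s⁴). T⁴ − T_s⁴ = (2342)⁴ − (1901)⁴ = 3.01×10^13 − 1.31×10^13 = 1.70×10^13 K⁴.
Q = 5.67×10⁻⁸ × 0.0726 × 1.70×10^13 = 70100 W.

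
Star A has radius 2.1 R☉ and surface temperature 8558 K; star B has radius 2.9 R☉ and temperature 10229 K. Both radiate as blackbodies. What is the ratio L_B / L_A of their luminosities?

L = 4πR²σT⁴ ∝ R²T⁴, so L_B/L_A = (2.9/2.1)² × (10229/8558)⁴ = 1.91 × 2.04 = 3.89.

L_B/L_A ≈ 3.89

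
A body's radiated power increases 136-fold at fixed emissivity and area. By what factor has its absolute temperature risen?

factor ≈ 3.41

P ∝ T⁴ ⇒ T ∝ P^(1/4), so T scales by (136)^(1/4) = 3.41.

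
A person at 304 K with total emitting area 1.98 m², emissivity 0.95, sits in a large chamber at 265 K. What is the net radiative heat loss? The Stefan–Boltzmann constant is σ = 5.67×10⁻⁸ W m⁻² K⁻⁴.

Q = εσA(T⁴ − T_s⁴). T⁴ − T_s⁴ = (304)⁴ − (265)⁴ = 8.54×10^9 − 4.93×10^9 = 3.61×10^9 K⁴.
Q = 0.95 × 5.67×10⁻⁸ × 1.98 × 3.61×10^9 = 385 W.

Q ≈ 385 W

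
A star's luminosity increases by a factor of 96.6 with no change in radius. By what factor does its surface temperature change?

factor ≈ 3.14

P ∝ T⁴ ⇒ T ∝ P^(1/4), so T scales by (96.6)^(1/4) = 3.14.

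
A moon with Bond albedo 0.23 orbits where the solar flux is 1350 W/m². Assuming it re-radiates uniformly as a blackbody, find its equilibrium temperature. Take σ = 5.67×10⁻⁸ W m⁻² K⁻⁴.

T ≈ 260 K

Power absorbed = (1−a)S·πR²; power emitted = 4πR²σT⁴. Equating and cancelling πR²:
T = ((1−a)S / 4σ)^(1/4) = (1040 / (4 × 5.67×10⁻⁸))^(1/4) = (4.58×10^9)^(1/4).
T = 260 K.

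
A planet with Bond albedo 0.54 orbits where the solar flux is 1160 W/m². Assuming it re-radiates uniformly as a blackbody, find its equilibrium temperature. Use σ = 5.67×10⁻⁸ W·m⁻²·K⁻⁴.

T ≈ 220 K

Power absorbed = (1−a)S·πR²; power emitted = 4πR²σT⁴. Equating and cancelling πR²:
T = ((1−a)S / 4σ)^(1/4) = (534 / (4 × 5.67×10⁻⁸))^(1/4) = (2.35×10^9)^(1/4).
T = 220 K.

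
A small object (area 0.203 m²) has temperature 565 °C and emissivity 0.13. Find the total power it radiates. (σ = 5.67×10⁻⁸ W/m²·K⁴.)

565 °C = 838 K.
P = εσAT⁴ = 0.13 × 5.67×10⁻⁸ × 0.203 × (838)⁴ = 0.13 × 5.67×10⁻⁸ × 0.203 × 4.93×10^11.
P = 738 W.

P ≈ 738 W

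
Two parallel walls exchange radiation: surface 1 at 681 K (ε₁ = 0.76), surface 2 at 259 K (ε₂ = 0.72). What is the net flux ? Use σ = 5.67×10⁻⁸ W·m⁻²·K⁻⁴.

q ≈ 7000 W/m²

For two large parallel gray plates, q = σ(T₁⁴ − T₂⁴) / (1/ε₁ + 1/ε₂ − 1).
1/ε₁ + 1/ε₂ − 1 = 1/0.76 + 1/0.72 − 1 = 1.705.
T₁⁴ − T₂⁴ = 2.15×10^11 − 4.50×10^9 = 2.11×10^11 K⁴.
q = 5.67×10⁻⁸ × 2.11×10^11 / 1.705 = 7000 W/m².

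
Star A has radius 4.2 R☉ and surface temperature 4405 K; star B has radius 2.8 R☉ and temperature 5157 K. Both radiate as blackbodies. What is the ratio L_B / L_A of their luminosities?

L = 4πR²σT⁴ ∝ R²T⁴, so L_B/L_A = (2.8/4.2)² × (5157/4405)⁴ = 0.444 × 1.88 = 0.835.

L_B/L_A ≈ 0.835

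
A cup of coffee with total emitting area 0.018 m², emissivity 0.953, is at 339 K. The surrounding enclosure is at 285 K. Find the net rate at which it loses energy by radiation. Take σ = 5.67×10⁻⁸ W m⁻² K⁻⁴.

Q = εσA(T⁴ − T_s⁴). T⁴ − T_s⁴ = (339)⁴ − (285)⁴ = 1.32×10^10 − 6.60×10^9 = 6.61×10^9 K⁴.
Q = 0.953 × 5.67×10⁻⁸ × 0.0180 × 6.61×10^9 = 6.43 W.

Q ≈ 6.43 W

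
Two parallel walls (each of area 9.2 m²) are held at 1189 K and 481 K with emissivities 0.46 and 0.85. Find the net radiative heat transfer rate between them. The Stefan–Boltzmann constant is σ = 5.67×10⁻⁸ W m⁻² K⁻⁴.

Q ≈ 4.32×10^5 W

For two large parallel gray plates, q = σ(T₁⁴ − T₂⁴) / (1/ε₁ + 1/ε₂ − 1).
1/ε₁ + 1/ε₂ − 1 = 1/0.46 + 1/0.85 − 1 = 2.350.
T₁⁴ − T₂⁴ = 2.00×10^12 − 5.35×10^10 = 1.95×10^12 K⁴.
q = 5.67×10⁻⁸ × 1.95×10^12 / 2.350 = 46900 W/m².
Q = q·A = 46900 × 9.2 = 4.32×10^5 W.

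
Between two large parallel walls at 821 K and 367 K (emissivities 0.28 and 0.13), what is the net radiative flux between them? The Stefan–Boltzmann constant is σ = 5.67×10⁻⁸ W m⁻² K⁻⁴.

For two large parallel gray plates, q = σ(T₁⁴ − T₂⁴) / (1/ε₁ + 1/ε₂ − 1).
1/ε₁ + 1/ε₂ − 1 = 1/0.28 + 1/0.13 − 1 = 10.26.
T₁⁴ − T₂⁴ = 4.54×10^11 − 1.81×10^10 = 4.36×10^11 K⁴.
q = 5.67×10⁻⁸ × 4.36×10^11 / 10.26 = 2410 W/m².

q ≈ 2410 W/m²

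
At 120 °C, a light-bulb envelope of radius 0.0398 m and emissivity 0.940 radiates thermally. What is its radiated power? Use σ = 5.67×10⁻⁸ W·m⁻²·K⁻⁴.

P ≈ 25.3 W

A = 4πr² = 4π × (0.0398)² = 0.0199 m².
120 °C = 393 K.
Stefan–Boltzmann: P = εσAT⁴ = 0.940 × 5.67×10⁻⁸ × 0.0199 × (393)⁴ = 0.940 × 5.67×10⁻⁸ × 0.0199 × 2.39×10^10.
P = 25.3 W.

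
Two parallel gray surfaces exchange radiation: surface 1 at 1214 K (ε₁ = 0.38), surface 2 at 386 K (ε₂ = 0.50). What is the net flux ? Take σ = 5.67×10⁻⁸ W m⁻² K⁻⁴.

q ≈ 33600 W/m²

For two large parallel gray plates, q = σ(T₁⁴ − T₂⁴) / (1/ε₁ + 1/ε₂ − 1).
1/ε₁ + 1/ε₂ − 1 = 1/0.38 + 1/0.50 − 1 = 3.632.
T₁⁴ − T₂⁴ = 2.17×10^12 − 2.22×10^10 = 2.15×10^12 K⁴.
q = 5.67×10⁻⁸ × 2.15×10^12 / 3.632 = 33600 W/m².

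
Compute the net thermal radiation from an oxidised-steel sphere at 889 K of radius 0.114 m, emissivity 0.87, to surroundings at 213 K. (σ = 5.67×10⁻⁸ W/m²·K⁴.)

Q ≈ 5020 W

A = 4πr² = 4π × (0.114)² = 0.163 m².
Q = εσA(T⁴ − T_s⁴). T⁴ − T_s⁴ = (889)⁴ − (213)⁴ = 6.25×10^11 − 2.06×10^9 = 6.23×10^11 K⁴.
Q = 0.87 × 5.67×10⁻⁸ × 0.163 × 6.23×10^11 = 5020 W.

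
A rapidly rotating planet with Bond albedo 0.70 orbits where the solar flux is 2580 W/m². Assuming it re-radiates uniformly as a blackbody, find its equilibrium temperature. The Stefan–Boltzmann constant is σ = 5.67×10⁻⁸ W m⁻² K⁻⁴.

T ≈ 242 K

Power absorbed = (1−a)S·πR²; power emitted = 4πR²σT⁴. Equating and cancelling πR²:
T = ((1−a)S / 4σ)^(1/4) = (774 / (4 × 5.67×10⁻⁸))^(1/4) = (3.41×10^9)^(1/4).
T = 242 K.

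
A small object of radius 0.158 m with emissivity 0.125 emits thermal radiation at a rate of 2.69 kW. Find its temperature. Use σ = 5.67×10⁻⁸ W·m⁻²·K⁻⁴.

T ≈ 1050 K

A = 4πr² = 4π × (0.158)² = 0.314 m².
From P = εσAT⁴, T = (P / εσA)^(1/4) = (2690 / (0.125 × 5.67×10⁻⁸ × 0.314))^(1/4).
T = (1.21×10^12)^(1/4) = 1050 K.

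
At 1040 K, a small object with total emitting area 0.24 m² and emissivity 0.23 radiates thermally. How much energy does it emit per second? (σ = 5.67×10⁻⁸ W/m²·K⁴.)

P = εσAT⁴ = 0.23 × 5.67×10⁻⁸ × 0.240 × (1040)⁴ = 0.23 × 5.67×10⁻⁸ × 0.240 × 1.17×10^12.
P = 3660 W.

P ≈ 3660 W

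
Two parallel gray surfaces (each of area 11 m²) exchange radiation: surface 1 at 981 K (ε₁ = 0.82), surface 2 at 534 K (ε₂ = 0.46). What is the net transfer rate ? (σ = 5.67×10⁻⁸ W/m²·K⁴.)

Q ≈ 2.20×10^5 W

For two large parallel gray plates, q = σ(T₁⁴ − T₂⁴) / (1/ε₁ + 1/ε₂ − 1).
1/ε₁ + 1/ε₂ − 1 = 1/0.82 + 1/0.46 − 1 = 2.393.
T₁⁴ − T₂⁴ = 9.26×10^11 − 8.13×10^10 = 8.45×10^11 K⁴.
q = 5.67×10⁻⁸ × 8.45×10^11 / 2.393 = 20000 W/m².
Q = q·A = 20000 × 11 = 2.20×10^5 W.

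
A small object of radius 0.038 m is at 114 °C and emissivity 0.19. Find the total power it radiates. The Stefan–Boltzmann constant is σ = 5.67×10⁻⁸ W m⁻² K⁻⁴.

A = 4πr² = 4π × (0.038)² = 0.0181 m².
114 °C = 387 K.
Stefan–Boltzmann: P = εσAT⁴ = 0.19 × 5.67×10⁻⁸ × 0.0181 × (387)⁴ = 0.19 × 5.67×10⁻⁸ × 0.0181 × 2.24×10^10.
P = 4.38 W.

P ≈ 4.38 W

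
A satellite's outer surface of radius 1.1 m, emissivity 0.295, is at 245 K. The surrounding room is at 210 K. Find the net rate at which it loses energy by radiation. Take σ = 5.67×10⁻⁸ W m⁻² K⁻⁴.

A = 4πr² = 4π × (1.1)² = 15.2 m².
Q = εσA(T⁴ − T_s⁴). T⁴ − T_s⁴ = (245)⁴ − (210)⁴ = 3.60×10^9 − 1.94×10^9 = 1.66×10^9 K⁴.
Q = 0.295 × 5.67×10⁻⁸ × 15.2 × 1.66×10^9 = 422 W.

Q ≈ 422 W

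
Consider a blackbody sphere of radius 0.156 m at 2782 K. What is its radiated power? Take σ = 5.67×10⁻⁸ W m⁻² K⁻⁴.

P ≈ 1.04×10^6 W

A = 4πr² = 4π × (0.156)² = 0.306 m².
P = σAT⁴ = 5.67×10⁻⁸ × 0.306 × (2782)⁴ = 5.67×10⁻⁸ × 0.306 × 5.99×10^13.
P = 1.04×10^6 W.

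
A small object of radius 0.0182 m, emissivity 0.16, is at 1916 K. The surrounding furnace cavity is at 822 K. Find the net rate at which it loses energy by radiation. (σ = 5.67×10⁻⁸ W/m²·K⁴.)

Q ≈ 492 W

A = 4πr² = 4π × (0.0182)² = 4.16×10^-3 m².
Q = εσA(T⁴ − T_s⁴). T⁴ − T_s⁴ = (1916)⁴ − (822)⁴ = 1.35×10^13 − 4.57×10^11 = 1.30×10^13 K⁴.
Q = 0.16 × 5.67×10⁻⁸ × 4.16×10^-3 × 1.30×10^13 = 492 W.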